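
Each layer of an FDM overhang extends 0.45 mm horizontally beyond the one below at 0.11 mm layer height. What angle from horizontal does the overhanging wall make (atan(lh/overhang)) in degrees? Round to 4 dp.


angle = atan(0.11/0.45) = 13.7363 degrees


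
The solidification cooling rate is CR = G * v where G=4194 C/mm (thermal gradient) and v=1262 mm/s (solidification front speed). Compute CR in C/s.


CR = 4194 * 1262 = 5292828 C/s


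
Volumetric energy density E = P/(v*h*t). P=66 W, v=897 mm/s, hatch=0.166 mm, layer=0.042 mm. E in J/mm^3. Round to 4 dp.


E = 66 / (897*0.166*0.042) = 10.5534 J/mm^3


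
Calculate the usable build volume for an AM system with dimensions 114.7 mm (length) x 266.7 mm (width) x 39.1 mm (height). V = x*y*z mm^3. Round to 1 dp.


V = 114.7 * 266.7 * 39.1 = 1196088.2 mm^3


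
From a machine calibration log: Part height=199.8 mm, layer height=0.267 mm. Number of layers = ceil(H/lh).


Layers = ceil(199.8/0.267) = 749


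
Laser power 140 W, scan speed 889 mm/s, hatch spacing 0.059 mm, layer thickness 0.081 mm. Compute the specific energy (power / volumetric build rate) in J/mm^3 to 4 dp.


Build rate = 889 * 0.059 * 0.081 = 4.248531 mm^3/s
SE = 140 / 4.248531 = 32.9526 J/mm^3


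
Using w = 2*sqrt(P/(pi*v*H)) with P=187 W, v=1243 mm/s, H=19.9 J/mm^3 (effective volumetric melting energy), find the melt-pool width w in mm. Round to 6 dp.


w = 2*sqrt(187/(pi*1243*19.9)) = 0.09811 mm


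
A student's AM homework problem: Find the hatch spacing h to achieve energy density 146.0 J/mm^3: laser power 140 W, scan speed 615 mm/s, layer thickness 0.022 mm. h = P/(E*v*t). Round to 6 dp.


h = 140 / (146.0*615*0.022) = 0.070872 mm


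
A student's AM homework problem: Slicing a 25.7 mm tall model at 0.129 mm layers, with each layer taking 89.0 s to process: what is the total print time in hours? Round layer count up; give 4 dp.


Layers = ceil(25.7/0.129) = 200
t = 200 * 89.0 / 3600 = 4.9444 hrs


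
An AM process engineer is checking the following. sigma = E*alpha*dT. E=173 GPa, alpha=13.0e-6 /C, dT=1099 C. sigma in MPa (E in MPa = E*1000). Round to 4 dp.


sigma = 173*1000 * 13.0e-6 * 1099 = 2471.651 MPa


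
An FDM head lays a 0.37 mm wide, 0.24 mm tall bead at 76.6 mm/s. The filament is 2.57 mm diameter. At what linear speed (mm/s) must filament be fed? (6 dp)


Q = 0.37 * 0.24 * 76.6 = 6.80208 mm^3/s
A_fil = pi*(2.57/2)^2 = 5.18747633 mm^2
v_feed = 6.80208 / 5.18747633 = 1.31125 mm/s


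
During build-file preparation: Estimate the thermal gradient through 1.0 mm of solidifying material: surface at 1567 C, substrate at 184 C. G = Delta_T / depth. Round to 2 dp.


G = (1567-184)/1.0 = 1383.0 C/mm


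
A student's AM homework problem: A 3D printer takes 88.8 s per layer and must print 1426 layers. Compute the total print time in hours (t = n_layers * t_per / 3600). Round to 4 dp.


t = 1426 * 88.8 / 3600 = 35.1747 hrs


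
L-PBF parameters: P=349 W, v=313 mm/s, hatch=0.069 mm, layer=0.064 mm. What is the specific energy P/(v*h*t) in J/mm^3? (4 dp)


Build rate = 313 * 0.069 * 0.064 = 1.382208 mm^3/s
SE = 349 / 1.382208 = 252.4946 J/mm^3


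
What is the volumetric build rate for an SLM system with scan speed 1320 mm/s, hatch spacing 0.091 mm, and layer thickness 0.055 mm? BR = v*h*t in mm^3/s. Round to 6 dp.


Rate = 1320 * 0.091 * 0.055 = 6.6066 mm^3/s


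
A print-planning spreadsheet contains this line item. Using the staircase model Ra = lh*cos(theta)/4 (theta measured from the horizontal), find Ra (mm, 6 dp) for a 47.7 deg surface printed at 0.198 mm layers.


Ra = 0.198 * cos(47.7) / 4 = 0.033314 mm


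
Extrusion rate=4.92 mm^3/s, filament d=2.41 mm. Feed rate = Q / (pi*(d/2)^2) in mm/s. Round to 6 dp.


A = pi*(2.41/2)^2 = 4.561671
v = 4.92 / 4.561671 = 1.078552 mm/s


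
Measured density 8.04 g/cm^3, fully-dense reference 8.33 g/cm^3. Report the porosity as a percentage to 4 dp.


Porosity = (1-8.04/8.33)*100 = 3.4814 %


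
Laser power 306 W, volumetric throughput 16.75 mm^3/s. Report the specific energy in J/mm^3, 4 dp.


SE = 306 / 16.75 = 18.2687 J/mm^3


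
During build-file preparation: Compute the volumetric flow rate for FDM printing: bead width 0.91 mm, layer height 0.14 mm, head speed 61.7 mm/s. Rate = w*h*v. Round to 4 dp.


Rate = 0.91 * 0.14 * 61.7 = 7.8606 mm^3/s


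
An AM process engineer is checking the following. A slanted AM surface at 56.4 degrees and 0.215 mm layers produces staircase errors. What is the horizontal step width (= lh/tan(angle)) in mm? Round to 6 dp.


step = 0.215 / tan(56.4) = 0.142846 mm


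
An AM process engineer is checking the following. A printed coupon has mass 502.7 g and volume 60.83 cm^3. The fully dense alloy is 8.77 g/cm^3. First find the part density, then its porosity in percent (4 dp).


rho_part = 502.7 / 60.83 = 8.26401447 g/cm^3
Porosity = (1 - 8.26401447/8.77)*100 = 5.7695 %


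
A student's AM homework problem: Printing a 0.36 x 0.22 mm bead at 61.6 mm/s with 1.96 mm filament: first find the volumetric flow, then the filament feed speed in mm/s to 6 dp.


Q = 0.36 * 0.22 * 61.6 = 4.87872 mm^3/s
A_fil = pi*(1.96/2)^2 = 3.01718558 mm^2
v_feed = 4.87872 / 3.01718558 = 1.616977 mm/s


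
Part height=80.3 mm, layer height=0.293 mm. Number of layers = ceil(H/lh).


Layers = ceil(80.3/0.293) = 275


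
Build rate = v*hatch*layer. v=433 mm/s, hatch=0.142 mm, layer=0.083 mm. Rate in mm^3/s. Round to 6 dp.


Rate = 433 * 0.142 * 0.083 = 5.103338 mm^3/s


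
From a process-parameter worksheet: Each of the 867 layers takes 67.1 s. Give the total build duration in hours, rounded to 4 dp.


t = 867 * 67.1 / 3600 = 16.1599 hrs


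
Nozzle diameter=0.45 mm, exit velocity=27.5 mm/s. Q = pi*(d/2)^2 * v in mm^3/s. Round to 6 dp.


A = pi*(0.45/2)^2 = 0.15904313 mm^2
Q = 0.15904313 * 27.5 = 4.373686 mm^3/s


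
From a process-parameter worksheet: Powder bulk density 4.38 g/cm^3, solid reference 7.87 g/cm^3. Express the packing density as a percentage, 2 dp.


Packing = (4.38/7.87)*100 = 55.65 %


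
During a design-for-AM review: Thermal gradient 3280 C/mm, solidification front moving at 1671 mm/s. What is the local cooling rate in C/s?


CR = 3280 * 1671 = 5480880 C/s


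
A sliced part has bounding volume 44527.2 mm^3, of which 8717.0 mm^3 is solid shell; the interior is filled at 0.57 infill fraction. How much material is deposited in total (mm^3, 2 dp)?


V_infill = (44527.2 - 8717.0) * 0.57 = 20411.81
V_total = 8717.0 + 20411.81 = 29128.81 mm^3


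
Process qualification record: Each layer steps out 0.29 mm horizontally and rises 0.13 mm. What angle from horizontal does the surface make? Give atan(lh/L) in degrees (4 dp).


angle = atan(0.13/0.29) = 24.1455 degrees


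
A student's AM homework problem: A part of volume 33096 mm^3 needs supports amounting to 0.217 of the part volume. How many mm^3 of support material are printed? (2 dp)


V_support = 33096 * 0.217 = 7181.83 mm^3


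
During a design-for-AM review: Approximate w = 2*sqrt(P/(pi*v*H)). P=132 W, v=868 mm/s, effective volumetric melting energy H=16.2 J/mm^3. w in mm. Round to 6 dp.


w = 2*sqrt(132/(pi*868*16.2)) = 0.109326 mm


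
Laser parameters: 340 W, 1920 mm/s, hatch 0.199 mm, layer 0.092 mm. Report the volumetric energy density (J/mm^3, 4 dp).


E = 340 / (1920*0.199*0.092) = 9.6725 J/mm^3


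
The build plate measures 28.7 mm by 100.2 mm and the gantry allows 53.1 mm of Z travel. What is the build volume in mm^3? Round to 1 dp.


V = 28.7 * 100.2 * 53.1 = 152701.8 mm^3


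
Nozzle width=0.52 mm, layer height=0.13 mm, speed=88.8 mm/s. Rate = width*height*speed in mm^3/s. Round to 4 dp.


Rate = 0.52 * 0.13 * 88.8 = 6.0029 mm^3/s


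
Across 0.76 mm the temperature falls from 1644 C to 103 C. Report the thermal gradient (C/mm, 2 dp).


G = (1644-103)/0.76 = 2027.63 C/mm


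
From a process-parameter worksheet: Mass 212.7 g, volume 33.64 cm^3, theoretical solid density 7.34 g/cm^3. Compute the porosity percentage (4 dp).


rho_part = 212.7 / 33.64 = 6.32282996 g/cm^3
Porosity = (1 - 6.32282996/7.34)*100 = 13.8579 %


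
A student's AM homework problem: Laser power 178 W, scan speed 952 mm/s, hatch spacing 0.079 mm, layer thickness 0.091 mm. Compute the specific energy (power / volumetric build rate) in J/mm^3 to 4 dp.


Build rate = 952 * 0.079 * 0.091 = 6.843928 mm^3/s
SE = 178 / 6.843928 = 26.0085 J/mm^3


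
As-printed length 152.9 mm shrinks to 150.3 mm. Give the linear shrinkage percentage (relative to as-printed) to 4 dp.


Shrinkage = ((152.9-150.3)/152.9)*100 = 1.7005 %


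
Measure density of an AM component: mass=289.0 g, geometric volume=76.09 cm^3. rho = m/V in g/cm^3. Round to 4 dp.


rho = 289.0 / 76.09 = 3.7981 g/cm^3


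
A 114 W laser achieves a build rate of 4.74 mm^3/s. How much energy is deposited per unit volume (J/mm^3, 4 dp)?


SE = 114 / 4.74 = 24.0506 J/mm^3


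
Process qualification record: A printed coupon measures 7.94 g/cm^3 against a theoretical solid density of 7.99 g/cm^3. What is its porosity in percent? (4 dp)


Porosity = (1-7.94/7.99)*100 = 0.6258 %


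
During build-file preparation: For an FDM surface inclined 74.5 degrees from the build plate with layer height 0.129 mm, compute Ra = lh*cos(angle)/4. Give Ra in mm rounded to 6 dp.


Ra = 0.129 * cos(74.5) / 4 = 0.008618 mm


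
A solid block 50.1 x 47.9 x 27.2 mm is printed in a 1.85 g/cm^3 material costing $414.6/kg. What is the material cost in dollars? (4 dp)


V = 50.1 * 47.9 * 27.2 = 65274.288 mm^3 = 65.274288 cm^3
Mass = 65.274288 * 1.85 / 1000 = 0.12075743 kg
Cost = 0.12075743 * 414.6 = 50.066 $


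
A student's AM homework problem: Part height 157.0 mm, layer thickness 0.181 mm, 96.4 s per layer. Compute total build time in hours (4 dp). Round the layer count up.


Layers = ceil(157.0/0.181) = 868
t = 868 * 96.4 / 3600 = 23.2431 hrs


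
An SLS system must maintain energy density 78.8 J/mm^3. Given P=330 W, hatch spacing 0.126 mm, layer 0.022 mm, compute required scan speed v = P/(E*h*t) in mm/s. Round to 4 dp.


v = 330 / (78.8*0.126*0.022) = 1510.7566 mm/s


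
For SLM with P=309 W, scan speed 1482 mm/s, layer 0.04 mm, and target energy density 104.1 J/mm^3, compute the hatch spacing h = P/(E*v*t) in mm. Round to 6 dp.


h = 309 / (104.1*1482*0.04) = 0.050073 mm


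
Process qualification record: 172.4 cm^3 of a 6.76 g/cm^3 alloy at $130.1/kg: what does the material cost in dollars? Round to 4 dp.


Mass = 172.4*6.76/1000 = 1.165424 kg
Cost = 1.165424 * 130.1 = 151.6217 $


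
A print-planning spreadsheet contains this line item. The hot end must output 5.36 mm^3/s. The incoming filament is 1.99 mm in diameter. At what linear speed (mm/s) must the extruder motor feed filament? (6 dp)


A = pi*(1.99/2)^2 = 3.110255
v = 5.36 / 3.110255 = 1.723331 mm/s


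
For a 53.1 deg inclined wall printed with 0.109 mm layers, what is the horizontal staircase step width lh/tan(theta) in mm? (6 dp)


step = 0.109 / tan(53.1) = 0.08184 mm


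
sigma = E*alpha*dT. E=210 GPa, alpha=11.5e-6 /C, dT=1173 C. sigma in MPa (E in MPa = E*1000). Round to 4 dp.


sigma = 210*1000 * 11.5e-6 * 1173 = 2832.795 MPa


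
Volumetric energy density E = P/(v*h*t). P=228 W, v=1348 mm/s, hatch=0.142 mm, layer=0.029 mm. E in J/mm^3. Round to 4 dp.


E = 228 / (1348*0.142*0.029) = 41.0732 J/mm^3


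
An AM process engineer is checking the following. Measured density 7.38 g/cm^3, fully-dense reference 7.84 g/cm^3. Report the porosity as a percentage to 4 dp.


Porosity = (1-7.38/7.84)*100 = 5.8673 %


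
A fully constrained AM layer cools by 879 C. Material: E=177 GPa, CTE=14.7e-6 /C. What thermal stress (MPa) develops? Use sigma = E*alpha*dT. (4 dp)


sigma = 177*1000 * 14.7e-6 * 879 = 2287.0701 MPa


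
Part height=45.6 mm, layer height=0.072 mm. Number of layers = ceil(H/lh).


Layers = ceil(45.6/0.072) = 634


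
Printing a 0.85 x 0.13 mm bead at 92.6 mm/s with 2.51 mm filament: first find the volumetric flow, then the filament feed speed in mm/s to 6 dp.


Q = 0.85 * 0.13 * 92.6 = 10.2323 mm^3/s
A_fil = pi*(2.51/2)^2 = 4.94808697 mm^2
v_feed = 10.2323 / 4.94808697 = 2.067931 mm/s


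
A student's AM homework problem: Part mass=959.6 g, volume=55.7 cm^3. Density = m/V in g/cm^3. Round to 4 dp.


rho = 959.6 / 55.7 = 17.228 g/cm^3


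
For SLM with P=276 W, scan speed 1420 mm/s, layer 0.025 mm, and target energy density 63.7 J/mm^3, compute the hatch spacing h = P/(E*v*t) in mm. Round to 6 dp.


h = 276 / (63.7*1420*0.025) = 0.122051 mm


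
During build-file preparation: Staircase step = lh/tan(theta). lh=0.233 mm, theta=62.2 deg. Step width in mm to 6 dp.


step = 0.233 / tan(62.2) = 0.122847 mm


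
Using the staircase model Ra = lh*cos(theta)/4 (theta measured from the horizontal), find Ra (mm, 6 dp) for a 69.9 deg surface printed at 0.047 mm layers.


Ra = 0.047 * cos(69.9) / 4 = 0.004038 mm


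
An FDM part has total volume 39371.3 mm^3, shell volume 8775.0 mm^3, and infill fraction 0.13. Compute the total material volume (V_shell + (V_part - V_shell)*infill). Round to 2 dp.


V_infill = (39371.3 - 8775.0) * 0.13 = 3977.52
V_total = 8775.0 + 3977.52 = 12752.52 mm^3


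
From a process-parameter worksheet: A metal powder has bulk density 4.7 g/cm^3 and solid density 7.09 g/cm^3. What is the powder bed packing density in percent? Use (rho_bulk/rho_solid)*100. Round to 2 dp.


Packing = (4.7/7.09)*100 = 66.29 %


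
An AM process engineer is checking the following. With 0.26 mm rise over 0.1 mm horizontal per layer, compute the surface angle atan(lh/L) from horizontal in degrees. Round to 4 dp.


angle = atan(0.26/0.1) = 68.9625 degrees


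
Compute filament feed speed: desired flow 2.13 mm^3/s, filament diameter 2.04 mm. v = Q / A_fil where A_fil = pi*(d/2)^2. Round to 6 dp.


A = pi*(2.04/2)^2 = 3.268513
v = 2.13 / 3.268513 = 0.651672 mm/s


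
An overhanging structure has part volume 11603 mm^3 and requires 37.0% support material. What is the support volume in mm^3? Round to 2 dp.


V_support = 11603 * 0.37 = 4293.11 mm^3


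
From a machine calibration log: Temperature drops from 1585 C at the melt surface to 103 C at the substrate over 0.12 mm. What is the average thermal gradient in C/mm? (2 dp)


G = (1585-103)/0.12 = 12350.0 C/mm


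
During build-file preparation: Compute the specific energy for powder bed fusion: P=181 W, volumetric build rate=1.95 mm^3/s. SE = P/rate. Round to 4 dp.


SE = 181 / 1.95 = 92.8205 J/mm^3


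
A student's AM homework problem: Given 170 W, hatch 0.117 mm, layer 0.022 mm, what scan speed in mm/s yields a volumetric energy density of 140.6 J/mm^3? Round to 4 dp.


v = 170 / (140.6*0.117*0.022) = 469.7373 mm/s


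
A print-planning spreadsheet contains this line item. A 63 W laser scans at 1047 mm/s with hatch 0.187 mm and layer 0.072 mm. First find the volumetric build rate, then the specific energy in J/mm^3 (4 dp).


Build rate = 1047 * 0.187 * 0.072 = 14.096808 mm^3/s
SE = 63 / 14.096808 = 4.4691 J/mm^3


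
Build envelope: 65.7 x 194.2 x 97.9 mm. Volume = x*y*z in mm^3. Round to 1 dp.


V = 65.7 * 194.2 * 97.9 = 1249100.2 mm^3


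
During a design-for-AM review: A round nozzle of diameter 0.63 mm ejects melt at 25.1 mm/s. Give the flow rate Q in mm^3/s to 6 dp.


A = pi*(0.63/2)^2 = 0.31172453 mm^2
Q = 0.31172453 * 25.1 = 7.824286 mm^3/s


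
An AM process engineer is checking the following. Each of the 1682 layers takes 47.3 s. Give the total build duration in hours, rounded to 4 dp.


t = 1682 * 47.3 / 3600 = 22.0996 hrs


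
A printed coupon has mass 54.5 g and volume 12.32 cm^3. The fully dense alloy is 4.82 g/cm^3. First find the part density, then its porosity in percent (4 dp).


rho_part = 54.5 / 12.32 = 4.4237013 g/cm^3
Porosity = (1 - 4.4237013/4.82)*100 = 8.222 %


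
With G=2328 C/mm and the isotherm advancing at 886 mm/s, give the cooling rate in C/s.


CR = 2328 * 886 = 2062608 C/s


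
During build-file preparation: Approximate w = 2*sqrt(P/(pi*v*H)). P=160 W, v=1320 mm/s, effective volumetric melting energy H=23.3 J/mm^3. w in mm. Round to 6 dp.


w = 2*sqrt(160/(pi*1320*23.3)) = 0.081386 mm


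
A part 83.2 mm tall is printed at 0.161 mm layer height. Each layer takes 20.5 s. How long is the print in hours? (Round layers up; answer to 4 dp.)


Layers = ceil(83.2/0.161) = 517
t = 517 * 20.5 / 3600 = 2.944 hrs


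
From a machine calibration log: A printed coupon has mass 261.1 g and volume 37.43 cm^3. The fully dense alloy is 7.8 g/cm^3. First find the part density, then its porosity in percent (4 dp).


rho_part = 261.1 / 37.43 = 6.97568795 g/cm^3
Porosity = (1 - 6.97568795/7.8)*100 = 10.5681 %


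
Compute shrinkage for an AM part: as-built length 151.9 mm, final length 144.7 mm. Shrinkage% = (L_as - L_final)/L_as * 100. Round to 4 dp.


Shrinkage = ((151.9-144.7)/151.9)*100 = 4.74 %


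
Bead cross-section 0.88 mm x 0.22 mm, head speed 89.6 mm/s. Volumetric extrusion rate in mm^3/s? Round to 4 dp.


Rate = 0.88 * 0.22 * 89.6 = 17.3466 mm^3/s


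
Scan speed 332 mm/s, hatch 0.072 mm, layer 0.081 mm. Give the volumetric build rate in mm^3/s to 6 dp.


Rate = 332 * 0.072 * 0.081 = 1.936224 mm^3/s


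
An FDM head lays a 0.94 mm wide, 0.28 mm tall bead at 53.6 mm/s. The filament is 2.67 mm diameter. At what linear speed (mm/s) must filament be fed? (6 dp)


Q = 0.94 * 0.28 * 53.6 = 14.10752 mm^3/s
A_fil = pi*(2.67/2)^2 = 5.59902497 mm^2
v_feed = 14.10752 / 5.59902497 = 2.519639 mm/s


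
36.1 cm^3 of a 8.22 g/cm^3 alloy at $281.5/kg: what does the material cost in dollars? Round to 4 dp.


Mass = 36.1*8.22/1000 = 0.296742 kg
Cost = 0.296742 * 281.5 = 83.5329 $


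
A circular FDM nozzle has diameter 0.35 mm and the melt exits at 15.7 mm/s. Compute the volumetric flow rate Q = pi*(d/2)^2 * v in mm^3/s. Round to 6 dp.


A = pi*(0.35/2)^2 = 0.09621128 mm^2
Q = 0.09621128 * 15.7 = 1.510517 mm^3/s


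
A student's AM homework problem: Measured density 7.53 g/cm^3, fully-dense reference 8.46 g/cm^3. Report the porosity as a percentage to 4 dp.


Porosity = (1-7.53/8.46)*100 = 10.9929 %


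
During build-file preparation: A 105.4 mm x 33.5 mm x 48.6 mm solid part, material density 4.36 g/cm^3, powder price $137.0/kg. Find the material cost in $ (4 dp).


V = 105.4 * 33.5 * 48.6 = 171601.74 mm^3 = 171.60174 cm^3
Mass = 171.60174 * 4.36 / 1000 = 0.74818359 kg
Cost = 0.74818359 * 137.0 = 102.5012 $


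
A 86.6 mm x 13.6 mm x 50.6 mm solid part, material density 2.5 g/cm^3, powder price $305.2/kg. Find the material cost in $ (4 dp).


V = 86.6 * 13.6 * 50.6 = 59594.656 mm^3 = 59.594656 cm^3
Mass = 59.594656 * 2.5 / 1000 = 0.14898664 kg
Cost = 0.14898664 * 305.2 = 45.4707 $


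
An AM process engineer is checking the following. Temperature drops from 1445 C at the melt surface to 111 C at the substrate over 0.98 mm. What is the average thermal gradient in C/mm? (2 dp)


G = (1445-111)/0.98 = 1361.22 C/mm


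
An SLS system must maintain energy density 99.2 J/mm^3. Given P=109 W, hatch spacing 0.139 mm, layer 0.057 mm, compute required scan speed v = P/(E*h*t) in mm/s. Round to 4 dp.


v = 109 / (99.2*0.139*0.057) = 138.6836 mm/s


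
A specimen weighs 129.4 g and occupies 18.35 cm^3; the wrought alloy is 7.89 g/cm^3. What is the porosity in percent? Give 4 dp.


rho_part = 129.4 / 18.35 = 7.05177112 g/cm^3
Porosity = (1 - 7.05177112/7.89)*100 = 10.6239 %


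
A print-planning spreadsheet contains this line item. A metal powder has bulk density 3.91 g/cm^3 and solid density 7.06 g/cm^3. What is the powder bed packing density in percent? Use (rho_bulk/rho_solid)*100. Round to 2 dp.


Packing = (3.91/7.06)*100 = 55.38 %


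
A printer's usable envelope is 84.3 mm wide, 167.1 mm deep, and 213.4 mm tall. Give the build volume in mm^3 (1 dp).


V = 84.3 * 167.1 * 213.4 = 3006065.5 mm^3


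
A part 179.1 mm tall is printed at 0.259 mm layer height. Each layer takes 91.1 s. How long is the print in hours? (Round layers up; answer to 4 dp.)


Layers = ceil(179.1/0.259) = 692
t = 692 * 91.1 / 3600 = 17.5114 hrs


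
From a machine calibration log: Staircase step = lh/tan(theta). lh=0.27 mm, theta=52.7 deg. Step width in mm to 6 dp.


step = 0.27 / tan(52.7) = 0.205685 mm


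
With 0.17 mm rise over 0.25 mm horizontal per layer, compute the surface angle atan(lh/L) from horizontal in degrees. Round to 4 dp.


angle = atan(0.17/0.25) = 34.2157 degrees


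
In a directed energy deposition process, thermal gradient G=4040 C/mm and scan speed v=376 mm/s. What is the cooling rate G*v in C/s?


CR = 4040 * 376 = 1519040 C/s


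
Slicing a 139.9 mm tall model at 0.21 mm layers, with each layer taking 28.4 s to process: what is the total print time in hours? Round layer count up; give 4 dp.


Layers = ceil(139.9/0.21) = 667
t = 667 * 28.4 / 3600 = 5.2619 hrs


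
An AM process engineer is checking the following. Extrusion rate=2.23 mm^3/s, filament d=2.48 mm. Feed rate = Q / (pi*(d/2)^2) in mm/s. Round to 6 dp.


A = pi*(2.48/2)^2 = 4.830513
v = 2.23 / 4.830513 = 0.461649 mm/s


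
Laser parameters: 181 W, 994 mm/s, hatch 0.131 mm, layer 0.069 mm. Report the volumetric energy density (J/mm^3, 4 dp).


E = 181 / (994*0.131*0.069) = 20.1452 J/mm^3


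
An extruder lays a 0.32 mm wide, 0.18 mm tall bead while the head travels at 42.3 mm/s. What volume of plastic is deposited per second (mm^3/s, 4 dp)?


Rate = 0.32 * 0.18 * 42.3 = 2.4365 mm^3/s


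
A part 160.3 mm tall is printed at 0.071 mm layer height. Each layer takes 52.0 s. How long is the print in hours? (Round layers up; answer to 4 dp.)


Layers = ceil(160.3/0.071) = 2258
t = 2258 * 52.0 / 3600 = 32.6156 hrs


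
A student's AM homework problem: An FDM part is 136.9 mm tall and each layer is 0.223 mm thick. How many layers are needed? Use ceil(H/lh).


Layers = ceil(136.9/0.223) = 614


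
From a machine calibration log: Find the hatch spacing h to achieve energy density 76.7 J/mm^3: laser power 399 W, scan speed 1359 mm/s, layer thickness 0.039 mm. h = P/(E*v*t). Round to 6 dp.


h = 399 / (76.7*1359*0.039) = 0.098151 mm


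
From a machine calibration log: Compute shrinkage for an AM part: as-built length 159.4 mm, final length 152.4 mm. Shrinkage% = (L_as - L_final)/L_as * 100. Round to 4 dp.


Shrinkage = ((159.4-152.4)/159.4)*100 = 4.3915 %


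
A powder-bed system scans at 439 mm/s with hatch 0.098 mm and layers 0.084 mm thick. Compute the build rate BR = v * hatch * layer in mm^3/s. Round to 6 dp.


Rate = 439 * 0.098 * 0.084 = 3.613848 mm^3/s


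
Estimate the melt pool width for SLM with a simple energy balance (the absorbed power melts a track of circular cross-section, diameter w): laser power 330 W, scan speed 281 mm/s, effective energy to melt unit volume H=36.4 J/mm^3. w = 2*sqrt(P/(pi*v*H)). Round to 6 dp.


w = 2*sqrt(330/(pi*281*36.4)) = 0.202679 mm


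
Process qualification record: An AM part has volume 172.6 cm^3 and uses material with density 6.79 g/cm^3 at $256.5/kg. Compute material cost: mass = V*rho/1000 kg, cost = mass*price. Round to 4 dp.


Mass = 172.6*6.79/1000 = 1.171954 kg
Cost = 1.171954 * 256.5 = 300.6062 $


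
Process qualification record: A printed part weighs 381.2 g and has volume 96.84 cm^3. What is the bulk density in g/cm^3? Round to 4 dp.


rho = 381.2 / 96.84 = 3.9364 g/cm^3


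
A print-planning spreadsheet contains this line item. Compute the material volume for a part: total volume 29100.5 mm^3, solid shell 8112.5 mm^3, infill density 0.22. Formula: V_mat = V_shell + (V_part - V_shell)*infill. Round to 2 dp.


V_infill = (29100.5 - 8112.5) * 0.22 = 4617.36
V_total = 8112.5 + 4617.36 = 12729.86 mm^3


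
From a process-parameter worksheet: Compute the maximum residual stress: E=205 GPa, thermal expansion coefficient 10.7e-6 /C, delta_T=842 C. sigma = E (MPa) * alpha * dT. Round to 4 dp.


sigma = 205*1000 * 10.7e-6 * 842 = 1846.927 MPa


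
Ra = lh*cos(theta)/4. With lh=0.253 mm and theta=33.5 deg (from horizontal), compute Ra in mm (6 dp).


Ra = 0.253 * cos(33.5) / 4 = 0.052743 mm


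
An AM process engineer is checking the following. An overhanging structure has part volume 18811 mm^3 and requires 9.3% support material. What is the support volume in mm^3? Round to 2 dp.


V_support = 18811 * 0.093 = 1749.42 mm^3


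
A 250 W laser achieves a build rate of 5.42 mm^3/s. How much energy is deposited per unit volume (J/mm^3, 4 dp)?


SE = 250 / 5.42 = 46.1255 J/mm^3


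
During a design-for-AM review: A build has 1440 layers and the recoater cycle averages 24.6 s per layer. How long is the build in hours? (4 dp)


t = 1440 * 24.6 / 3600 = 9.84 hrs


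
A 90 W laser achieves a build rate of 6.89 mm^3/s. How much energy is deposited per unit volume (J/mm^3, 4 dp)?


SE = 90 / 6.89 = 13.0624 J/mm^3


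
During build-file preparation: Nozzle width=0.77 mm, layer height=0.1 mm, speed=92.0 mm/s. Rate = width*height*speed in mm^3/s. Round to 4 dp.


Rate = 0.77 * 0.1 * 92.0 = 7.084 mm^3/s


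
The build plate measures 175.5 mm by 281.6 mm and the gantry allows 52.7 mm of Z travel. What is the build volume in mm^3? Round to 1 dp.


V = 175.5 * 281.6 * 52.7 = 2604476.2 mm^3


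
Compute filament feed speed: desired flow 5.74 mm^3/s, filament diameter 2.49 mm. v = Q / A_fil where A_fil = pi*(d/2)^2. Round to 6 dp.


A = pi*(2.49/2)^2 = 4.869547
v = 5.74 / 4.869547 = 1.178754 mm/s


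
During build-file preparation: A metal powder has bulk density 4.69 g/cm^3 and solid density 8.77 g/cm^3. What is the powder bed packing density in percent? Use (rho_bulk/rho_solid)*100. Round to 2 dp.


Packing = (4.69/8.77)*100 = 53.48 %


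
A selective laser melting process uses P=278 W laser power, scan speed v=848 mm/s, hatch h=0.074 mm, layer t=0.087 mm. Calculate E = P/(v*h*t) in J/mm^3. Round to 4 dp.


E = 278 / (848*0.074*0.087) = 50.9211 J/mm^3


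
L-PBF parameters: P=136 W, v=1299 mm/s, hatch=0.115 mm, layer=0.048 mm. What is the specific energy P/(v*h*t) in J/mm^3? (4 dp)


Build rate = 1299 * 0.115 * 0.048 = 7.17048 mm^3/s
SE = 136 / 7.17048 = 18.9667 J/mm^3


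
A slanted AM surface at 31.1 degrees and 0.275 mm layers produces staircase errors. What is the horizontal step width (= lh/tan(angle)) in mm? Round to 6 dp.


step = 0.275 / tan(31.1) = 0.455873 mm


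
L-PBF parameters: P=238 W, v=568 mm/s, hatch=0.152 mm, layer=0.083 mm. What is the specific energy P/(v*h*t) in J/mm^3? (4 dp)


Build rate = 568 * 0.152 * 0.083 = 7.165888 mm^3/s
SE = 238 / 7.165888 = 33.2129 J/mm^3


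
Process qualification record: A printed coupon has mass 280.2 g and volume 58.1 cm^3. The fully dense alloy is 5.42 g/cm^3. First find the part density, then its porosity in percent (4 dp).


rho_part = 280.2 / 58.1 = 4.82271945 g/cm^3
Porosity = (1 - 4.82271945/5.42)*100 = 11.0199 %


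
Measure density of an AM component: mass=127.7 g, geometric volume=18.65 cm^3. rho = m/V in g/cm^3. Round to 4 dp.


rho = 127.7 / 18.65 = 6.8472 g/cm^3


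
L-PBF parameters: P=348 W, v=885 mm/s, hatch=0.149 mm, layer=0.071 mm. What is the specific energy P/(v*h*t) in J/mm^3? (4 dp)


Build rate = 885 * 0.149 * 0.071 = 9.362415 mm^3/s
SE = 348 / 9.362415 = 37.1699 J/mm^3


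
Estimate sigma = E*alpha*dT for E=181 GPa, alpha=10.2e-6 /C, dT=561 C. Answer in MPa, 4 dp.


sigma = 181*1000 * 10.2e-6 * 561 = 1035.7182 MPa


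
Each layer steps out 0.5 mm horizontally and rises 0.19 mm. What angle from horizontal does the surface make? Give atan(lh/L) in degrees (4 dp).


angle = atan(0.19/0.5) = 20.8068 degrees


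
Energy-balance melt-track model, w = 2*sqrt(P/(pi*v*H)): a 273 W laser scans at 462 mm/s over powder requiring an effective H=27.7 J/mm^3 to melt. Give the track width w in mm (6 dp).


w = 2*sqrt(273/(pi*462*27.7)) = 0.164807 mm


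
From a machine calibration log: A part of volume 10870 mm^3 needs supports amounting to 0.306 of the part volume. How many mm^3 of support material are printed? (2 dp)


V_support = 10870 * 0.306 = 3326.22 mm^3


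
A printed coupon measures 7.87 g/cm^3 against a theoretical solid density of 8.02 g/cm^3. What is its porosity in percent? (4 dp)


Porosity = (1-7.87/8.02)*100 = 1.8703 %


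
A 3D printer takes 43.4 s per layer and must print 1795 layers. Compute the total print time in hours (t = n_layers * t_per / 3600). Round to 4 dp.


t = 1795 * 43.4 / 3600 = 21.6397 hrs


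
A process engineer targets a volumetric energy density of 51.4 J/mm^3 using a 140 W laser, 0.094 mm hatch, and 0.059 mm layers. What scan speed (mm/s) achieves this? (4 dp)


v = 140 / (51.4*0.094*0.059) = 491.1171 mm/s


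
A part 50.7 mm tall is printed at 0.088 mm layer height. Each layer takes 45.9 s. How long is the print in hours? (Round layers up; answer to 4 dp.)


Layers = ceil(50.7/0.088) = 577
t = 577 * 45.9 / 3600 = 7.3568 hrs


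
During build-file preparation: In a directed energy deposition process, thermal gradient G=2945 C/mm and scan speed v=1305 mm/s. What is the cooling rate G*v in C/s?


CR = 2945 * 1305 = 3843225 C/s


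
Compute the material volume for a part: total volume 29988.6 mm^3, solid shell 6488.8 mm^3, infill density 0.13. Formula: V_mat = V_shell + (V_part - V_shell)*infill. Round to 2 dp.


V_infill = (29988.6 - 6488.8) * 0.13 = 3054.97
V_total = 6488.8 + 3054.97 = 9543.77 mm^3


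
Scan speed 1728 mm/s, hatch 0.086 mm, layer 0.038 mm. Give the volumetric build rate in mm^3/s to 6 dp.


Rate = 1728 * 0.086 * 0.038 = 5.647104 mm^3/s


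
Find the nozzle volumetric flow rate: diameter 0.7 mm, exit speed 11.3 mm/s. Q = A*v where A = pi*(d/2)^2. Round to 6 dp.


A = pi*(0.7/2)^2 = 0.3848451 mm^2
Q = 0.3848451 * 11.3 = 4.34875 mm^3/s


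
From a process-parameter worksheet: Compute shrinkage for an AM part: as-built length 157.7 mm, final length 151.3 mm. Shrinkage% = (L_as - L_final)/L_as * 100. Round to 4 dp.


Shrinkage = ((157.7-151.3)/157.7)*100 = 4.0583 %


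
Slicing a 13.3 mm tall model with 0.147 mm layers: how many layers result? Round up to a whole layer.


Layers = ceil(13.3/0.147) = 91


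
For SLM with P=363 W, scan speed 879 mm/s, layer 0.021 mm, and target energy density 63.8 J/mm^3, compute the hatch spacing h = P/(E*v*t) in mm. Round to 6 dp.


h = 363 / (63.8*879*0.021) = 0.308232 mm


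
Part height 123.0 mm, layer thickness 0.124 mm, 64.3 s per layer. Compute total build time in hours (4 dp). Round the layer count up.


Layers = ceil(123.0/0.124) = 992
t = 992 * 64.3 / 3600 = 17.7182 hrs


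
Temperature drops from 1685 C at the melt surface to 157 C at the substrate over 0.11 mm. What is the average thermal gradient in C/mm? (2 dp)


G = (1685-157)/0.11 = 13890.91 C/mm


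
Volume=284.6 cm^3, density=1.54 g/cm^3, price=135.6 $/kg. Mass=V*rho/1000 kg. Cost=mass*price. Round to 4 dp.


Mass = 284.6*1.54/1000 = 0.438284 kg
Cost = 0.438284 * 135.6 = 59.4313 $


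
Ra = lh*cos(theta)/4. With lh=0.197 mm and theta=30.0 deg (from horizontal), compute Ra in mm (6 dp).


Ra = 0.197 * cos(30.0) / 4 = 0.042652 mm


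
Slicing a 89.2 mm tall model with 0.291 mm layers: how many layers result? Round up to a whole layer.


Layers = ceil(89.2/0.291) = 307


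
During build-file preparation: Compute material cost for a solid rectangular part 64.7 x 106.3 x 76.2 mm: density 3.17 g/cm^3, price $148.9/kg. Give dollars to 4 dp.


V = 64.7 * 106.3 * 76.2 = 524073.882 mm^3 = 524.073882 cm^3
Mass = 524.073882 * 3.17 / 1000 = 1.66131421 kg
Cost = 1.66131421 * 148.9 = 247.3697 $


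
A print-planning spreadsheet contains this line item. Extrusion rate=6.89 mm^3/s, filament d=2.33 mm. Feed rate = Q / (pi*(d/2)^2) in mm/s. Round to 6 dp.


A = pi*(2.33/2)^2 = 4.263848
v = 6.89 / 4.263848 = 1.615911 mm/s


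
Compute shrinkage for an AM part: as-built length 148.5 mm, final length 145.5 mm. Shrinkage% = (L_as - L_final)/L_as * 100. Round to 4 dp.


Shrinkage = ((148.5-145.5)/148.5)*100 = 2.0202 %


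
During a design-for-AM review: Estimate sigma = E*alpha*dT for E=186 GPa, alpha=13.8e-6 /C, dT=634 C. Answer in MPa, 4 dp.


sigma = 186*1000 * 13.8e-6 * 634 = 1627.3512 MPa


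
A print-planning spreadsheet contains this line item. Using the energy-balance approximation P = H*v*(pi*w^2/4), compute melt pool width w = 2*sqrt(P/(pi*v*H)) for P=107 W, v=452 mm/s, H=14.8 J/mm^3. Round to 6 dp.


w = 2*sqrt(107/(pi*452*14.8)) = 0.142708 mm


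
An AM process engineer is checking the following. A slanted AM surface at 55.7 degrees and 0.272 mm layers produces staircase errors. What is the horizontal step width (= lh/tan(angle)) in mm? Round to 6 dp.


step = 0.272 / tan(55.7) = 0.185546 mm


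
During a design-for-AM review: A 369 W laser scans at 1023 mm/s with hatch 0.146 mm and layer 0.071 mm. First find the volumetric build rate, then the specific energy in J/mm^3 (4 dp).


Build rate = 1023 * 0.146 * 0.071 = 10.604418 mm^3/s
SE = 369 / 10.604418 = 34.7968 J/mm^3


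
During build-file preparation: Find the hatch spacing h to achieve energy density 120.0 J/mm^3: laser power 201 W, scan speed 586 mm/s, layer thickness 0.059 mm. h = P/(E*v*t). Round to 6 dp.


h = 201 / (120.0*586*0.059) = 0.048447 mm


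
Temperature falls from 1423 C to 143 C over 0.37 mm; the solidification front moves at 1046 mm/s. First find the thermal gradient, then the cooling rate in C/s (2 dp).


G = (1423-143)/0.37 = 3459.45945946 C/mm
CR = 3459.45945946 * 1046 = 3618594.59 C/s


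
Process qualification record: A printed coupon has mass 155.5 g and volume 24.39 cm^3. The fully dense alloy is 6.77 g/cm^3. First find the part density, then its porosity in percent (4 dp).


rho_part = 155.5 / 24.39 = 6.37556376 g/cm^3
Porosity = (1 - 6.37556376/6.77)*100 = 5.8262 %


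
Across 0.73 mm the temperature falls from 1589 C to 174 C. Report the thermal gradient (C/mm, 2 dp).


G = (1589-174)/0.73 = 1938.36 C/mm


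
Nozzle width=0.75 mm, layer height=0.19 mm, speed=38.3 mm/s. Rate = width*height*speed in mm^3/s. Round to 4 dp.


Rate = 0.75 * 0.19 * 38.3 = 5.4578 mm^3/s


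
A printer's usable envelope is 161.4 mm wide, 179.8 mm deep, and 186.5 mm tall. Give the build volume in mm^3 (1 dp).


V = 161.4 * 179.8 * 186.5 = 5412177.8 mm^3


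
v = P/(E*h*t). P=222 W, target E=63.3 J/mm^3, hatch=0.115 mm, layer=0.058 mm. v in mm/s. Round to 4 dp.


v = 222 / (63.3*0.115*0.058) = 525.8034 mm/s


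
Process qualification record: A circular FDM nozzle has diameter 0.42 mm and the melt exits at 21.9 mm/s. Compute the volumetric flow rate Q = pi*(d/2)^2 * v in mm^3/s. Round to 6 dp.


A = pi*(0.42/2)^2 = 0.13854424 mm^2
Q = 0.13854424 * 21.9 = 3.034119 mm^3/s


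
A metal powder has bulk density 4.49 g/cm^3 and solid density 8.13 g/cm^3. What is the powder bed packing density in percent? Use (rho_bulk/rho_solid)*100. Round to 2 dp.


Packing = (4.49/8.13)*100 = 55.23 %


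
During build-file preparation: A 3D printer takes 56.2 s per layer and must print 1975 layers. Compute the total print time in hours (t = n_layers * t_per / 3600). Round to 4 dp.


t = 1975 * 56.2 / 3600 = 30.8319 hrs


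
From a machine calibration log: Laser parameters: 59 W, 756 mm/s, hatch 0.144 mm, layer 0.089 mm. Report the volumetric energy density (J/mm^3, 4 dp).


E = 59 / (756*0.144*0.089) = 6.0894 J/mm^3


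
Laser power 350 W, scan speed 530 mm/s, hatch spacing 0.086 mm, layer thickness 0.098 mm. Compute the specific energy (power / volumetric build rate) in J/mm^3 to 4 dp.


Build rate = 530 * 0.086 * 0.098 = 4.46684 mm^3/s
SE = 350 / 4.46684 = 78.3552 J/mm^3


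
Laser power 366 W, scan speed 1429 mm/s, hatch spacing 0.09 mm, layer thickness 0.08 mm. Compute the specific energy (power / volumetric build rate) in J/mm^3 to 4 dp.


Build rate = 1429 * 0.09 * 0.08 = 10.2888 mm^3/s
SE = 366 / 10.2888 = 35.5727 J/mm^3


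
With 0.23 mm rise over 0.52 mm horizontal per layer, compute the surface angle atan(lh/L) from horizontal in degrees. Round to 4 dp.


angle = atan(0.23/0.52) = 23.8602 degrees


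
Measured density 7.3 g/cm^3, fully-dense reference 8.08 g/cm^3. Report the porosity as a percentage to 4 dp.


Porosity = (1-7.3/8.08)*100 = 9.6535 %


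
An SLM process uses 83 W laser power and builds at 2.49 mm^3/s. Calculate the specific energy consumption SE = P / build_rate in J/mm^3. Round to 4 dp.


SE = 83 / 2.49 = 33.3333 J/mm^3


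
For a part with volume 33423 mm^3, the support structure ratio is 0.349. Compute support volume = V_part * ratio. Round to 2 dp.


V_support = 33423 * 0.349 = 11664.63 mm^3


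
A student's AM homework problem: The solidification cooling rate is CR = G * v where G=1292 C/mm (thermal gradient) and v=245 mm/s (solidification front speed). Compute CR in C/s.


CR = 1292 * 245 = 316540 C/s


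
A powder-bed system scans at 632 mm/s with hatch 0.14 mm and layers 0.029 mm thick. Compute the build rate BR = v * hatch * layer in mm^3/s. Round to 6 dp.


Rate = 632 * 0.14 * 0.029 = 2.56592 mm^3/s


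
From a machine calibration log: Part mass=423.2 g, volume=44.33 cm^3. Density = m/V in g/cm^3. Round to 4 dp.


rho = 423.2 / 44.33 = 9.5466 g/cm^3


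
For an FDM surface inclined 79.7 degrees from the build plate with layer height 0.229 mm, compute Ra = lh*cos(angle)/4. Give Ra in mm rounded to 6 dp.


Ra = 0.229 * cos(79.7) / 4 = 0.010236 mm


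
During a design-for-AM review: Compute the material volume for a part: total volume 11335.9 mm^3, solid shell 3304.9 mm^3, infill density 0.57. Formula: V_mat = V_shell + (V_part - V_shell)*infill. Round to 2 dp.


V_infill = (11335.9 - 3304.9) * 0.57 = 4577.67
V_total = 3304.9 + 4577.67 = 7882.57 mm^3


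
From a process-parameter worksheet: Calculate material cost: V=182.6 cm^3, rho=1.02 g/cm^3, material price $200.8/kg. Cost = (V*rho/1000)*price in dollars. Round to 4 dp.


Mass = 182.6*1.02/1000 = 0.186252 kg
Cost = 0.186252 * 200.8 = 37.3994 $


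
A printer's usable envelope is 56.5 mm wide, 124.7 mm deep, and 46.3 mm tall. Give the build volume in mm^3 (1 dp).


V = 56.5 * 124.7 * 46.3 = 326209.0 mm^3


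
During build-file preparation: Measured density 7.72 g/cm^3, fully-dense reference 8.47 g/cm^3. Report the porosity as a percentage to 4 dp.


Porosity = (1-7.72/8.47)*100 = 8.8548 %


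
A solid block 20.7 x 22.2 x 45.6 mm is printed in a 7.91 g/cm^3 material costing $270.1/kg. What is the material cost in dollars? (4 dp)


V = 20.7 * 22.2 * 45.6 = 20955.024 mm^3 = 20.955024 cm^3
Mass = 20.955024 * 7.91 / 1000 = 0.16575424 kg
Cost = 0.16575424 * 270.1 = 44.7702 $


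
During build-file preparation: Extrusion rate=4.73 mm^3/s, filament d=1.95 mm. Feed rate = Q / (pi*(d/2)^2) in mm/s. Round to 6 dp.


A = pi*(1.95/2)^2 = 2.986477
v = 4.73 / 2.986477 = 1.583806 mm/s


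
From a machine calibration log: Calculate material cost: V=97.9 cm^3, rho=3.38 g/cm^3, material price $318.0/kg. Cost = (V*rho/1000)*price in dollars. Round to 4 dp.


Mass = 97.9*3.38/1000 = 0.330902 kg
Cost = 0.330902 * 318.0 = 105.2268 $


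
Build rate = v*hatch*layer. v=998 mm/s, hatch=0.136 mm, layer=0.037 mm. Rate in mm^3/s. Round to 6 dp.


Rate = 998 * 0.136 * 0.037 = 5.021936 mm^3/s
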